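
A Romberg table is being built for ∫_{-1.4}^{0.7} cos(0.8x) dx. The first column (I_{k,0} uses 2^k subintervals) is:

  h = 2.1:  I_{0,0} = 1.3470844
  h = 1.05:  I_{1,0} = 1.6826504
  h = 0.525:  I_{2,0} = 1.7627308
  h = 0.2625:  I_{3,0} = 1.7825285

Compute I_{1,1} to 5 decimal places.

Richardson extrapolation on the trapezoidal column (denominator 4−1=3):
I_{1,1} = 1.6826504 + (1.6826504 − 1.3470844)/3 = 1.7945057
(Column j=1 coincides with Simpson's rule on the same nodes.)

1.79451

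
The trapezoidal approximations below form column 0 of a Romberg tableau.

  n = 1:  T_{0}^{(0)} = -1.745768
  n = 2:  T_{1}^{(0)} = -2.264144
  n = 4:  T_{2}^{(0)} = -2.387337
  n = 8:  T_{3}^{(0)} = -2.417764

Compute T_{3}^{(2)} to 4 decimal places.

-2.4279

Richardson extrapolation on the trapezoidal column (denominator 4−1=3):
T_{2}^{(1)} = -2.387337 + (-2.387337 − (-2.264144))/3 = -2.428401
T_{3}^{(1)} = (4·(-2.417764) − (-2.387337)) / 3 = -2.427906
T_{3}^{(2)} = (16·(-2.427906) − (-2.428401)) / 15 = -2.427873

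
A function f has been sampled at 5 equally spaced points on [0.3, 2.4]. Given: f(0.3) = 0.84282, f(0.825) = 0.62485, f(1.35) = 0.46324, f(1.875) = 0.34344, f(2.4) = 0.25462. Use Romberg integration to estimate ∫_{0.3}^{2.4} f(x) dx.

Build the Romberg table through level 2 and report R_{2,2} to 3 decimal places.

1.032

R_{0,0} (trapezoid, 1 panel, h=2.1000): 1.15231
R_{1,0} (trapezoid, 2 panels, h=1.0500): 1.06256
R_{2,0} (trapezoid, 4 panels, h=0.5250): 1.03963
R_{1,1} = 1.06256 + (1.06256 − 1.15231)/3 = 1.03264
R_{2,1} = 1.03963 + (1.03963 − 1.06256)/3 = 1.03199
R_{2,2} = 1.03199 + (1.03199 − 1.03264)/15 = 1.03195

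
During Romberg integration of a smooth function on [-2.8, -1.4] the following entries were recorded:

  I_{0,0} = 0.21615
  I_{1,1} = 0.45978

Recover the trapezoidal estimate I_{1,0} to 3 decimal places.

From I_{1,1} = (4·I_{1,0} − I_{0,0})/3, solve for I_{1,0}:
4·I_{1,0} = 3·0.45978 + 0.21615 = 1.59549
I_{1,0} = 0.39887

0.399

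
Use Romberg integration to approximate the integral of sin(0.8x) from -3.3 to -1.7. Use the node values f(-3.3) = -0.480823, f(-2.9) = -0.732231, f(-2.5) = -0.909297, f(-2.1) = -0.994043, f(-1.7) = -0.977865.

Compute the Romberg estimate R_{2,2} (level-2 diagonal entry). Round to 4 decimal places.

-1.3576

R_{0,0} (trapezoid, 1 panel, h=1.6000): -1.166950
R_{1,0} (trapezoid, 2 panels, h=0.8000): -1.310913
R_{2,0} (trapezoid, 4 panels, h=0.4000): -1.345966
R_{1,1} = -1.310913 + (-1.310913 − (-1.166950))/3 = -1.358901
R_{2,1} = -1.345966 + (-1.345966 − (-1.310913))/3 = -1.357650
R_{2,2} = -1.357650 + (-1.357650 − (-1.358901))/15 = -1.357567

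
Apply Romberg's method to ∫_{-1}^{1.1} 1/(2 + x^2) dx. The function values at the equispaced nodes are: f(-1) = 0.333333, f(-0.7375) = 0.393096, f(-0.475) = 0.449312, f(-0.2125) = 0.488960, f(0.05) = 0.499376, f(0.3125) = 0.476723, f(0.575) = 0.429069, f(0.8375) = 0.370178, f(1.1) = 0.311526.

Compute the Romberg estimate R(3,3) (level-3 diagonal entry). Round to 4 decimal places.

0.9027

R(0,0) (trapezoid, 1 panel, h=2.1000): 0.677102
R(1,0) (trapezoid, 2 panels, h=1.0500): 0.862896
R(2,0) (trapezoid, 4 panels, h=0.5250): 0.892598
R(3,0) (trapezoid, 8 panels, h=0.2625): 0.900150
R(1,1) = 0.862896 + (0.862896 − 0.677102)/3 = 0.924827
R(2,1) = 0.892598 + (0.892598 − 0.862896)/3 = 0.902499
R(3,1) = 0.900150 + (0.900150 − 0.892598)/3 = 0.902667
R(2,2) = 0.902499 + (0.902499 − 0.924827)/15 = 0.901010
R(3,2) = 0.902667 + (0.902667 − 0.902499)/15 = 0.902678
R(3,3) = 0.902678 + (0.902678 − 0.901010)/63 = 0.902704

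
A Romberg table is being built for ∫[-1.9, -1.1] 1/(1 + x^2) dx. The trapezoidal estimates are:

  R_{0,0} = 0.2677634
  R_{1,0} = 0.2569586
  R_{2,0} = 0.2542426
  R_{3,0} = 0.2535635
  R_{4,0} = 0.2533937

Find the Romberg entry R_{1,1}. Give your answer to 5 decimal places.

0.25336

R_{1,1} = 0.2569586 + (0.2569586 − 0.2677634)/3 = 0.2533570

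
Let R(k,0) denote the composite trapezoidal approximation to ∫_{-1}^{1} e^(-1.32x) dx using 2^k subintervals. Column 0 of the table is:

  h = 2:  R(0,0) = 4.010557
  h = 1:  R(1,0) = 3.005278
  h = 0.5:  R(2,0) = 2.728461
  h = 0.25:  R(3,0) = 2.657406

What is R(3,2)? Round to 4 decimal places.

Richardson extrapolation on the trapezoidal column (denominator 4−1=3):
R(2,1) = 2.728461 + (2.728461 − 3.005278)/3 = 2.636189
R(3,1) = (4·2.657406 − 2.728461) / 3 = 2.633721
R(3,2) = (16·2.633721 − 2.636189) / 15 = 2.633556

2.6336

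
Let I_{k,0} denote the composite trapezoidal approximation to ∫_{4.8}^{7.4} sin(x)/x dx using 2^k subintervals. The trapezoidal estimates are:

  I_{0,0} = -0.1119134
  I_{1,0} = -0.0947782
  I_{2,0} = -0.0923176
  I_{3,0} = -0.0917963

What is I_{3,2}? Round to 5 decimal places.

-0.09163

I_{2,1} = (4·(-0.0923176) − (-0.0947782)) / 3 = -0.0914974
I_{3,1} = -0.0917963 + (-0.0917963 − (-0.0923176))/3 = -0.0916225
I_{3,2} = -0.0916225 + (-0.0916225 − (-0.0914974))/15 = -0.0916308
(Column j=1 coincides with Simpson's rule on the same nodes.)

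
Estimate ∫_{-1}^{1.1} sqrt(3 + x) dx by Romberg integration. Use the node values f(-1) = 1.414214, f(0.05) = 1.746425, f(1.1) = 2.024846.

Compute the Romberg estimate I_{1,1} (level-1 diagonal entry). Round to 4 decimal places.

3.6487

I_{0,0} (trapezoid, 1 panel, h=2.1000): 3.611013
I_{1,0} (trapezoid, 2 panels, h=1.0500): 3.639253
I_{1,1} = 3.639253 + (3.639253 − 3.611013)/3 = 3.648666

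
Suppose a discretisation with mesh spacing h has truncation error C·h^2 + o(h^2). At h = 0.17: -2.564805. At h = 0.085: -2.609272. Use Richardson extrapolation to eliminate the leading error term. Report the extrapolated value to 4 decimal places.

-2.6241

The leading error scales as h^2; refining by a factor of 2 reduces it by 2^2 = 4.
Extrapolated value = (4·A(h/2) − A(h)) / (4 − 1)
= (4·(-2.609272) − (-2.564805)) / 3
= -7.872283 / 3 = -2.624094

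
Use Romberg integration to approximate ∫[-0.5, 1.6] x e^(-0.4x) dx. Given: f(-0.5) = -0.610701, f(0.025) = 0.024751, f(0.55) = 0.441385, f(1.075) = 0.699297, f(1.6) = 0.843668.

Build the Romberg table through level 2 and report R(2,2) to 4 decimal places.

0.7023

R(0,0) (trapezoid, 1 panel, h=2.1000): 0.244615
R(1,0) (trapezoid, 2 panels, h=1.0500): 0.585762
R(2,0) (trapezoid, 4 panels, h=0.5250): 0.673006
R(1,1) = 0.585762 + (0.585762 − 0.244615)/3 = 0.699478
R(2,1) = 0.673006 + (0.673006 − 0.585762)/3 = 0.702087
R(2,2) = 0.702087 + (0.702087 − 0.699478)/15 = 0.702261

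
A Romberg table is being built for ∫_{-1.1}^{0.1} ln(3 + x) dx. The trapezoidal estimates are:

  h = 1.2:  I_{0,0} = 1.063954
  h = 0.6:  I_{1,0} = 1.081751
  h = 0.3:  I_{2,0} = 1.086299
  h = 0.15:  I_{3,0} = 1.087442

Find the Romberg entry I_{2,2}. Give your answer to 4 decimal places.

Richardson extrapolation on the trapezoidal column (denominator 4−1=3):
I_{1,1} = (4·1.081751 − 1.063954) / 3 = 1.087683
I_{2,1} = (4·1.086299 − 1.081751) / 3 = 1.087815
I_{2,2} = 1.087815 + (1.087815 − 1.087683)/15 = 1.087824

1.0878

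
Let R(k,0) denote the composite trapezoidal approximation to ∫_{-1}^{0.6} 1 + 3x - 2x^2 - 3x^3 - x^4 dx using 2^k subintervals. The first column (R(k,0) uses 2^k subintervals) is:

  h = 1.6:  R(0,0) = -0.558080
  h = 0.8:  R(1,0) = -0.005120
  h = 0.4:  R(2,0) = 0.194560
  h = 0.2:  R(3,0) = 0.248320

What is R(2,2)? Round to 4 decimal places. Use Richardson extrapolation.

0.2666

R(1,1) = (4·(-0.005120) − (-0.558080)) / 3 = 0.179200
R(2,1) = 0.194560 + (0.194560 − (-0.005120))/3 = 0.261120
R(2,2) = 0.261120 + (0.261120 − 0.179200)/15 = 0.266581
(Column j=1 coincides with Simpson's rule on the same nodes.)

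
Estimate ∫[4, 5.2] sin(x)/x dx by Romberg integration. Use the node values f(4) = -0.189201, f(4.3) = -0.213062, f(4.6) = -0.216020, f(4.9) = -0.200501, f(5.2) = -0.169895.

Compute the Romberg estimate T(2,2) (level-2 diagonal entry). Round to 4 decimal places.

-0.2445

T(0,0) (trapezoid, 1 panel, h=1.2000): -0.215458
T(1,0) (trapezoid, 2 panels, h=0.6000): -0.237341
T(2,0) (trapezoid, 4 panels, h=0.3000): -0.242739
T(1,1) = -0.237341 + (-0.237341 − (-0.215458))/3 = -0.244635
T(2,1) = -0.242739 + (-0.242739 − (-0.237341))/3 = -0.244538
T(2,2) = -0.244538 + (-0.244538 − (-0.244635))/15 = -0.244532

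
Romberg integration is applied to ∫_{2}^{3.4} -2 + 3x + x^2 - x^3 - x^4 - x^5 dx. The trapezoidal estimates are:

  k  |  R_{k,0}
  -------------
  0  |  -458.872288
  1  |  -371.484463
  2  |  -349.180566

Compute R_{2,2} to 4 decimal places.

-341.7053

Richardson extrapolation on the trapezoidal column (denominator 4−1=3):
R_{1,1} = -371.484463 + (-371.484463 − (-458.872288))/3 = -342.355188
R_{2,1} = (4·(-349.180566) − (-371.484463)) / 3 = -341.745934
R_{2,2} = -341.745934 + (-341.745934 − (-342.355188))/15 = -341.705317
(Column j=1 coincides with Simpson's rule on the same nodes.)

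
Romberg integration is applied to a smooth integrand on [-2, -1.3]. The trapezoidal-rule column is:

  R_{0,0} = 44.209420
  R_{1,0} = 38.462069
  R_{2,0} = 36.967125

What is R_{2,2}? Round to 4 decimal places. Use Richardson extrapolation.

Richardson extrapolation on the trapezoidal column (denominator 4−1=3):
R_{1,1} = (4·38.462069 − 44.209420) / 3 = 36.546285
R_{2,1} = (4·36.967125 − 38.462069) / 3 = 36.468810
R_{2,2} = (16·36.468810 − 36.546285) / 15 = 36.463645

36.4636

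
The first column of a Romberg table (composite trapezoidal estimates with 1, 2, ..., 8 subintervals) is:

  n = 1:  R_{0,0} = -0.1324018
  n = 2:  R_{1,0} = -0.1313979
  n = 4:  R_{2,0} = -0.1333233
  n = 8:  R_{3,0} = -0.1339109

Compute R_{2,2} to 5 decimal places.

Richardson extrapolation on the trapezoidal column (denominator 4−1=3):
R_{1,1} = (4·(-0.1313979) − (-0.1324018)) / 3 = -0.1310633
R_{2,1} = (4·(-0.1333233) − (-0.1313979)) / 3 = -0.1339651
R_{2,2} = -0.1339651 + (-0.1339651 − (-0.1310633))/15 = -0.1341586

-0.13416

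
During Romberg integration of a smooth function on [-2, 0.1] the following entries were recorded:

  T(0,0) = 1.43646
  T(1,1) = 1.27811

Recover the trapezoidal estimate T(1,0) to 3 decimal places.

1.318

From T(1,1) = (4·T(1,0) − T(0,0))/3, solve for T(1,0):
4·T(1,0) = 3·1.27811 + 1.43646 = 5.27079
T(1,0) = 1.31770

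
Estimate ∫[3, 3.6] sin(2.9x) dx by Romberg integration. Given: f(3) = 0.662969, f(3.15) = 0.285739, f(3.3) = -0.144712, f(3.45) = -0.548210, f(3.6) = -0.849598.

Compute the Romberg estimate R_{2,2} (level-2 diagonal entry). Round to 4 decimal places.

-0.0763

R_{0,0} (trapezoid, 1 panel, h=0.6000): -0.055989
R_{1,0} (trapezoid, 2 panels, h=0.3000): -0.071408
R_{2,0} (trapezoid, 4 panels, h=0.1500): -0.075075
R_{1,1} = -0.071408 + (-0.071408 − (-0.055989))/3 = -0.076548
R_{2,1} = -0.075075 + (-0.075075 − (-0.071408))/3 = -0.076297
R_{2,2} = -0.076297 + (-0.076297 − (-0.076548))/15 = -0.076280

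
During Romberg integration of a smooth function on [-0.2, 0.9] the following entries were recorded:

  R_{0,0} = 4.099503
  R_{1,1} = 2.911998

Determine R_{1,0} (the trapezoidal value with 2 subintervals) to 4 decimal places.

From R_{1,1} = (4·R_{1,0} − R_{0,0})/3, solve for R_{1,0}:
4·R_{1,0} = 3·2.911998 + 4.099503 = 12.835497
R_{1,0} = 3.208874

3.2089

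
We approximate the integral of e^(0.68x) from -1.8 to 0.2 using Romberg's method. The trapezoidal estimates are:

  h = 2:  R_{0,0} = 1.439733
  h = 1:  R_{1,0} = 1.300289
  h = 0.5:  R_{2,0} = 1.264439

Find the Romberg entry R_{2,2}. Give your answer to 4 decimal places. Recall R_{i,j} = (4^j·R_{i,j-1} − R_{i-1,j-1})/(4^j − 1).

1.2524

R_{1,1} = (4·1.300289 − 1.439733) / 3 = 1.253808
R_{2,1} = 1.264439 + (1.264439 − 1.300289)/3 = 1.252489
R_{2,2} = (16·1.252489 − 1.253808) / 15 = 1.252401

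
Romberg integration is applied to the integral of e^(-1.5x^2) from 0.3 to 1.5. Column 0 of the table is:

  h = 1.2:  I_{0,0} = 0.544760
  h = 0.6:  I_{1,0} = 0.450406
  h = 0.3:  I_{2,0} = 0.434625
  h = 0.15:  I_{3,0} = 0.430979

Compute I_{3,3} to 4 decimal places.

Richardson extrapolation on the trapezoidal column (denominator 4−1=3):
I_{1,1} = 0.450406 + (0.450406 − 0.544760)/3 = 0.418955
I_{2,1} = (4·0.434625 − 0.450406) / 3 = 0.429365
I_{3,1} = (4·0.430979 − 0.434625) / 3 = 0.429764
I_{2,2} = 0.429365 + (0.429365 − 0.418955)/15 = 0.430059
I_{3,2} = (16·0.429764 − 0.429365) / 15 = 0.429791
I_{3,3} = 0.429791 + (0.429791 − 0.430059)/63 = 0.429787
(Column j=1 coincides with Simpson's rule on the same nodes.)

0.4298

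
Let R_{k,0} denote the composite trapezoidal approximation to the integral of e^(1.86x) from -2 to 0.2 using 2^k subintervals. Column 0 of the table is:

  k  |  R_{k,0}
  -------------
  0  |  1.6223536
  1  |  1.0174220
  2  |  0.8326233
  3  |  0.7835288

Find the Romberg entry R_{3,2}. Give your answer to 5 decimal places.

R_{2,1} = 0.8326233 + (0.8326233 − 1.0174220)/3 = 0.7710237
R_{3,1} = (4·0.7835288 − 0.8326233) / 3 = 0.7671640
R_{3,2} = 0.7671640 + (0.7671640 − 0.7710237)/15 = 0.7669067

0.76691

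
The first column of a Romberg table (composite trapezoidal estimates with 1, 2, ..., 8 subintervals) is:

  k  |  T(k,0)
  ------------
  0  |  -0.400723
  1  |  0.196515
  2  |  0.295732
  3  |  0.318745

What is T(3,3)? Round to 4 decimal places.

0.3263

Richardson extrapolation on the trapezoidal column (denominator 4−1=3):
T(1,1) = 0.196515 + (0.196515 − (-0.400723))/3 = 0.395594
T(2,1) = 0.295732 + (0.295732 − 0.196515)/3 = 0.328804
T(3,1) = (4·0.318745 − 0.295732) / 3 = 0.326416
T(2,2) = (16·0.328804 − 0.395594) / 15 = 0.324351
T(3,2) = (16·0.326416 − 0.328804) / 15 = 0.326257
T(3,3) = 0.326257 + (0.326257 − 0.324351)/63 = 0.326287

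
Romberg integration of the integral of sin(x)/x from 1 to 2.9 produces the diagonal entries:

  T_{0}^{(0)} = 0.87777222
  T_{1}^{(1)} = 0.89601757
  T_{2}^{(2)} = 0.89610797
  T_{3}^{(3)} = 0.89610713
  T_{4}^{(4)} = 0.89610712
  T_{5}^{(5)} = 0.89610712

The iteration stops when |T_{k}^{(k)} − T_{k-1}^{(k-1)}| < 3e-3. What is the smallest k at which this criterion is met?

|T_{1}^{(1)} − T_{0}^{(0)}| = 0.01824535 ≥ 3e-3
|T_{2}^{(2)} − T_{1}^{(1)}| = 0.00009040 < 3e-3

k = 2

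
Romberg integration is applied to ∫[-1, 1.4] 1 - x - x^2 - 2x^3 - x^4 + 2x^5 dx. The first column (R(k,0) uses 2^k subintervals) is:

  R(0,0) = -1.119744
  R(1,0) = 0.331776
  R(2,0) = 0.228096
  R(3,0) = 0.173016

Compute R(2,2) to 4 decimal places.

Richardson extrapolation on the trapezoidal column (denominator 4−1=3):
R(1,1) = 0.331776 + (0.331776 − (-1.119744))/3 = 0.815616
R(2,1) = 0.228096 + (0.228096 − 0.331776)/3 = 0.193536
R(2,2) = 0.193536 + (0.193536 − 0.815616)/15 = 0.152064
(Column j=1 coincides with Simpson's rule on the same nodes.)

0.1521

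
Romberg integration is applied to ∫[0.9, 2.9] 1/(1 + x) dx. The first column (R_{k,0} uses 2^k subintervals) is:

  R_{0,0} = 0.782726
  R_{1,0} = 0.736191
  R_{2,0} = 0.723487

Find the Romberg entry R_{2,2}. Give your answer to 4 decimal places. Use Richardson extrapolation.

Richardson extrapolation on the trapezoidal column (denominator 4−1=3):
R_{1,1} = (4·0.736191 − 0.782726) / 3 = 0.720679
R_{2,1} = (4·0.723487 − 0.736191) / 3 = 0.719252
R_{2,2} = (16·0.719252 − 0.720679) / 15 = 0.719157

0.7192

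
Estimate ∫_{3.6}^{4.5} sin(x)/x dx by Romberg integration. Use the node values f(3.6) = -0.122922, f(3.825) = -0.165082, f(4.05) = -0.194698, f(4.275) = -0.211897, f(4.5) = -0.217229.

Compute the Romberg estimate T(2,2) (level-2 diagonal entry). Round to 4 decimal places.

-0.1678

T(0,0) (trapezoid, 1 panel, h=0.9000): -0.153068
T(1,0) (trapezoid, 2 panels, h=0.4500): -0.164148
T(2,0) (trapezoid, 4 panels, h=0.2250): -0.166894
T(1,1) = -0.164148 + (-0.164148 − (-0.153068))/3 = -0.167841
T(2,1) = -0.166894 + (-0.166894 − (-0.164148))/3 = -0.167809
T(2,2) = -0.167809 + (-0.167809 − (-0.167841))/15 = -0.167807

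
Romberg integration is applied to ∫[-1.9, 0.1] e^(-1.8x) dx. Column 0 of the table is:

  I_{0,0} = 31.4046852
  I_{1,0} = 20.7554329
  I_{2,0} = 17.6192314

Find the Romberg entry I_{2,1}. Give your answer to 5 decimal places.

16.57383

Richardson extrapolation on the trapezoidal column (denominator 4−1=3):
I_{2,1} = (4·17.6192314 − 20.7554329) / 3 = 16.5738309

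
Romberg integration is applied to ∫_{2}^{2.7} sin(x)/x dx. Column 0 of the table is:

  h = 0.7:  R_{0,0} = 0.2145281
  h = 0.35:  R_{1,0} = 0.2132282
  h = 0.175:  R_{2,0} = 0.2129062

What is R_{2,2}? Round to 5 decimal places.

0.21280

R_{1,1} = (4·0.2132282 − 0.2145281) / 3 = 0.2127949
R_{2,1} = 0.2129062 + (0.2129062 − 0.2132282)/3 = 0.2127989
R_{2,2} = 0.2127989 + (0.2127989 − 0.2127949)/15 = 0.2127992
(Column j=1 coincides with Simpson's rule on the same nodes.)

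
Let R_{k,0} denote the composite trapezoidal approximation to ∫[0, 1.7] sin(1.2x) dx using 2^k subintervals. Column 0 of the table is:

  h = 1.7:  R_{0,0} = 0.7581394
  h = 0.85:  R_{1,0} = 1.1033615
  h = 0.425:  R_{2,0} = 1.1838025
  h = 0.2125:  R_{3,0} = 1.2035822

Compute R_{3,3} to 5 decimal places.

1.21015

Richardson extrapolation on the trapezoidal column (denominator 4−1=3):
R_{1,1} = 1.1033615 + (1.1033615 − 0.7581394)/3 = 1.2184355
R_{2,1} = 1.1838025 + (1.1838025 − 1.1033615)/3 = 1.2106162
R_{3,1} = (4·1.2035822 − 1.1838025) / 3 = 1.2101754
R_{2,2} = (16·1.2106162 − 1.2184355) / 15 = 1.2100949
R_{3,2} = 1.2101754 + (1.2101754 − 1.2106162)/15 = 1.2101460
R_{3,3} = 1.2101460 + (1.2101460 − 1.2100949)/63 = 1.2101468
(Column j=1 coincides with Simpson's rule on the same nodes.)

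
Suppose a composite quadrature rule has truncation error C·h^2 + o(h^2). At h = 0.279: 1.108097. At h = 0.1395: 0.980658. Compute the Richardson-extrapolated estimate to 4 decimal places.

0.9382

Extrapolated value = (4·A(h/2) − A(h)) / (4 − 1)
= (4·0.980658 − 1.108097) / 3
= 2.814535 / 3 = 0.938178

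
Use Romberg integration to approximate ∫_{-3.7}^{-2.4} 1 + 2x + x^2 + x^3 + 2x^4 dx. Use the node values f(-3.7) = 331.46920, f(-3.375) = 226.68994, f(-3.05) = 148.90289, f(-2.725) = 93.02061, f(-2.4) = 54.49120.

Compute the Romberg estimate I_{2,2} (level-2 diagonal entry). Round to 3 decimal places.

212.612

I_{0,0} (trapezoid, 1 panel, h=1.3000): 250.87426
I_{1,0} (trapezoid, 2 panels, h=0.6500): 222.22401
I_{2,0} (trapezoid, 4 panels, h=0.3250): 215.01793
I_{1,1} = 222.22401 + (222.22401 − 250.87426)/3 = 212.67393
I_{2,1} = 215.01793 + (215.01793 − 222.22401)/3 = 212.61590
I_{2,2} = 212.61590 + (212.61590 − 212.67393)/15 = 212.61203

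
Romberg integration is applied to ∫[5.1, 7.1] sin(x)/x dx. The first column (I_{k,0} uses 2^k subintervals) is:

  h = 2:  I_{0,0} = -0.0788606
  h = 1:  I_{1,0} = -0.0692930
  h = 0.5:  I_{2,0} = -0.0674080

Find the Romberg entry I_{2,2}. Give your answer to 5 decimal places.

Richardson extrapolation on the trapezoidal column (denominator 4−1=3):
I_{1,1} = (4·(-0.0692930) − (-0.0788606)) / 3 = -0.0661038
I_{2,1} = (4·(-0.0674080) − (-0.0692930)) / 3 = -0.0667797
I_{2,2} = (16·(-0.0667797) − (-0.0661038)) / 15 = -0.0668248

-0.06682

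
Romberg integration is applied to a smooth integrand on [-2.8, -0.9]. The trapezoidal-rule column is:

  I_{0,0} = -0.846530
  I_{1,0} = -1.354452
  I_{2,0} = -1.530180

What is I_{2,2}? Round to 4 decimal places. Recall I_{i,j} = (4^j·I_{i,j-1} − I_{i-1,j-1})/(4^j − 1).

Richardson extrapolation on the trapezoidal column (denominator 4−1=3):
I_{1,1} = (4·(-1.354452) − (-0.846530)) / 3 = -1.523759
I_{2,1} = (4·(-1.530180) − (-1.354452)) / 3 = -1.588756
I_{2,2} = -1.588756 + (-1.588756 − (-1.523759))/15 = -1.593089
(Column j=1 coincides with Simpson's rule on the same nodes.)

-1.5931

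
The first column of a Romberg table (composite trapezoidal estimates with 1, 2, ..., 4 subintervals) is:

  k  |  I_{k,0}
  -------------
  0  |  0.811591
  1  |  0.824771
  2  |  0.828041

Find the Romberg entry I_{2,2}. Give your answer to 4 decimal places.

Richardson extrapolation on the trapezoidal column (denominator 4−1=3):
I_{1,1} = 0.824771 + (0.824771 − 0.811591)/3 = 0.829164
I_{2,1} = 0.828041 + (0.828041 − 0.824771)/3 = 0.829131
I_{2,2} = 0.829131 + (0.829131 − 0.829164)/15 = 0.829129

0.8291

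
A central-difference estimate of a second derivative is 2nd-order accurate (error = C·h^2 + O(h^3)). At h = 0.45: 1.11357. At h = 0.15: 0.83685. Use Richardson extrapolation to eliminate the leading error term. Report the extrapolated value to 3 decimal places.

0.802

Extrapolated value = (9·A(h/3) − A(h)) / (9 − 1)
= (9·0.83685 − 1.11357) / 8
= 6.41808 / 8 = 0.80226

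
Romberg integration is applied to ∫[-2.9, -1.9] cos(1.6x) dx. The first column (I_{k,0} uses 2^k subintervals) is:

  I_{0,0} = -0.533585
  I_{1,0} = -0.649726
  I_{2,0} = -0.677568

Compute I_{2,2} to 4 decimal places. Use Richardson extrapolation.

-0.6867

Richardson extrapolation on the trapezoidal column (denominator 4−1=3):
I_{1,1} = (4·(-0.649726) − (-0.533585)) / 3 = -0.688440
I_{2,1} = (4·(-0.677568) − (-0.649726)) / 3 = -0.686849
I_{2,2} = (16·(-0.686849) − (-0.688440)) / 15 = -0.686743
(Column j=1 coincides with Simpson's rule on the same nodes.)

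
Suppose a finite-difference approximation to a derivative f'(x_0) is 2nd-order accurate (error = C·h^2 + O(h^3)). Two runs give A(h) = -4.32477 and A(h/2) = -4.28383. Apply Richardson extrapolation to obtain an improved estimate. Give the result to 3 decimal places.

The leading error scales as h^2; refining by a factor of 2 reduces it by 2^2 = 4.
Extrapolated value = (4·A(h/2) − A(h)) / (4 − 1)
= (4·(-4.28383) − (-4.32477)) / 3
= -12.81055 / 3 = -4.27018

-4.270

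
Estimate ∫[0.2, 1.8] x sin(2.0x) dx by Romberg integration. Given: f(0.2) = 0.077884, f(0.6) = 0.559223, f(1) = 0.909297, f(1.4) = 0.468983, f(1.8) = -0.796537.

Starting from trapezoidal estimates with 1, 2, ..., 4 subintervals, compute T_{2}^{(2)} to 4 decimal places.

0.6895

T_{0}^{(0)} (trapezoid, 1 panel, h=1.6000): -0.574922
T_{1}^{(0)} (trapezoid, 2 panels, h=0.8000): 0.439976
T_{2}^{(0)} (trapezoid, 4 panels, h=0.4000): 0.631271
T_{1}^{(1)} = 0.439976 + (0.439976 − (-0.574922))/3 = 0.778275
T_{2}^{(1)} = 0.631271 + (0.631271 − 0.439976)/3 = 0.695036
T_{2}^{(2)} = 0.695036 + (0.695036 − 0.778275)/15 = 0.689487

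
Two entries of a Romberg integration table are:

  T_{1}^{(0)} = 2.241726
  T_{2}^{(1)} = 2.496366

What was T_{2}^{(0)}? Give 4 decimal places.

From T_{2}^{(1)} = (4·T_{2}^{(0)} − T_{1}^{(0)})/3, solve for T_{2}^{(0)}:
4·T_{2}^{(0)} = 3·2.496366 + 2.241726 = 9.730824
T_{2}^{(0)} = 2.432706

2.4327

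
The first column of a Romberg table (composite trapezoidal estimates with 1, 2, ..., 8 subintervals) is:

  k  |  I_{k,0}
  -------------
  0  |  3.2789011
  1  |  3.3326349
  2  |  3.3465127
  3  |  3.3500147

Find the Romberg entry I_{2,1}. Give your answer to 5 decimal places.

I_{2,1} = (4·3.3465127 − 3.3326349) / 3 = 3.3511386

3.35114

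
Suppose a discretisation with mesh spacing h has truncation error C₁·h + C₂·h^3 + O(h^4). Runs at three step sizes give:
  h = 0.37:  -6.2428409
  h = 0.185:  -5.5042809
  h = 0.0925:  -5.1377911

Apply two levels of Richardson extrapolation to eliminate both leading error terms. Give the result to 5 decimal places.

-4.77210

First eliminate the h term (factor 2^1 = 2):
  B₁ = (2·(-5.5042809) − (-6.2428409))/1 = -4.7657209
  B₂ = (2·(-5.1377911) − (-5.5042809))/1 = -4.7713013
Then eliminate the h^3 term (factor 2^3 = 8):
  (8·(-4.7713013) − (-4.7657209))/7 = -4.7720985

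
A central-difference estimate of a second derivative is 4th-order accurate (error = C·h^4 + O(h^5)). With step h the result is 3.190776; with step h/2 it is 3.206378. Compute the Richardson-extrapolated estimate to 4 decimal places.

3.2074

The leading error scales as h^4; refining by a factor of 2 reduces it by 2^4 = 16.
Extrapolated value = (16·A(h/2) − A(h)) / (16 − 1)
= (16·3.206378 − 3.190776) / 15
= 48.111272 / 15 = 3.207418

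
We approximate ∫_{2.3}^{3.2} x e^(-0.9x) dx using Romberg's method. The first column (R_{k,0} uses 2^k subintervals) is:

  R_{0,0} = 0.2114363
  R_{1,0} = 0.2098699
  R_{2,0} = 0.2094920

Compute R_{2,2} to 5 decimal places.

0.20937

Richardson extrapolation on the trapezoidal column (denominator 4−1=3):
R_{1,1} = 0.2098699 + (0.2098699 − 0.2114363)/3 = 0.2093478
R_{2,1} = 0.2094920 + (0.2094920 − 0.2098699)/3 = 0.2093660
R_{2,2} = (16·0.2093660 − 0.2093478) / 15 = 0.2093672
(Column j=1 coincides with Simpson's rule on the same nodes.)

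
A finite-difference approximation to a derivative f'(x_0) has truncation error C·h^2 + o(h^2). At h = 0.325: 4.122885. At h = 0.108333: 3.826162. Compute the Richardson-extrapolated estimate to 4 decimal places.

Extrapolated value = (9·A(h/3) − A(h)) / (9 − 1)
= (9·3.826162 − 4.122885) / 8
= 30.312573 / 8 = 3.789072

3.7891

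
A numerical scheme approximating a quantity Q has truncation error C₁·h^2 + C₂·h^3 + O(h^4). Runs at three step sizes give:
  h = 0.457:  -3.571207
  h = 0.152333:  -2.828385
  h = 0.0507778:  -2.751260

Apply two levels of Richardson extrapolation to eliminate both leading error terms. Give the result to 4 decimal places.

-2.7419

First eliminate the h^2 term (factor 3^2 = 9):
  B₁ = (9·(-2.828385) − (-3.571207))/8 = -2.735532
  B₂ = (9·(-2.751260) − (-2.828385))/8 = -2.741619
Then eliminate the h^3 term (factor 3^3 = 27):
  (27·(-2.741619) − (-2.735532))/26 = -2.741853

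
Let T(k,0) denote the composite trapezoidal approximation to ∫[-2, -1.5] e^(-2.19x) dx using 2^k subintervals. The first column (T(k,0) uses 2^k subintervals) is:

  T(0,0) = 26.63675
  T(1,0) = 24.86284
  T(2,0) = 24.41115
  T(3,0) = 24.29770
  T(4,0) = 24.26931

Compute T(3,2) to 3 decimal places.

24.260

T(2,1) = 24.41115 + (24.41115 − 24.86284)/3 = 24.26059
T(3,1) = (4·24.29770 − 24.41115) / 3 = 24.25988
T(3,2) = (16·24.25988 − 24.26059) / 15 = 24.25983
(Column j=1 coincides with Simpson's rule on the same nodes.)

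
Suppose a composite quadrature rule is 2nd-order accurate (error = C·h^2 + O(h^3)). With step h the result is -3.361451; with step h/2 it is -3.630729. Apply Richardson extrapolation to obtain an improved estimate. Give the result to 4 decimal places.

Extrapolated value = (4·A(h/2) − A(h)) / (4 − 1)
= (4·(-3.630729) − (-3.361451)) / 3
= -11.161465 / 3 = -3.720488

-3.7205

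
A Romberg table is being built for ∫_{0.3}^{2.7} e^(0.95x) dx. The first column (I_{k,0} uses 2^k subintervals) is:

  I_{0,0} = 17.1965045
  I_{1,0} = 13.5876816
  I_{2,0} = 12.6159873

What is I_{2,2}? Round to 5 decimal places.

12.28591

Richardson extrapolation on the trapezoidal column (denominator 4−1=3):
I_{1,1} = (4·13.5876816 − 17.1965045) / 3 = 12.3847406
I_{2,1} = 12.6159873 + (12.6159873 − 13.5876816)/3 = 12.2920892
I_{2,2} = 12.2920892 + (12.2920892 − 12.3847406)/15 = 12.2859124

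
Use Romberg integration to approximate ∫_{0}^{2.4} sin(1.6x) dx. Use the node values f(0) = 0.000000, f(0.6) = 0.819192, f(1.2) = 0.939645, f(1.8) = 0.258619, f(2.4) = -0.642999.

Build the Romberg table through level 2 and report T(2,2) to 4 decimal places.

T(0,0) (trapezoid, 1 panel, h=2.4000): -0.771599
T(1,0) (trapezoid, 2 panels, h=1.2000): 0.741775
T(2,0) (trapezoid, 4 panels, h=0.6000): 1.017574
T(1,1) = 0.741775 + (0.741775 − (-0.771599))/3 = 1.246233
T(2,1) = 1.017574 + (1.017574 − 0.741775)/3 = 1.109507
T(2,2) = 1.109507 + (1.109507 − 1.246233)/15 = 1.100392

1.1004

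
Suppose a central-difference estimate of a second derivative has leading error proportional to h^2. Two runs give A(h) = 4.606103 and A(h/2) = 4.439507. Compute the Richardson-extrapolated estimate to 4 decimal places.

Extrapolated value = (4·A(h/2) − A(h)) / (4 − 1)
= (4·4.439507 − 4.606103) / 3
= 13.151925 / 3 = 4.383975

4.3840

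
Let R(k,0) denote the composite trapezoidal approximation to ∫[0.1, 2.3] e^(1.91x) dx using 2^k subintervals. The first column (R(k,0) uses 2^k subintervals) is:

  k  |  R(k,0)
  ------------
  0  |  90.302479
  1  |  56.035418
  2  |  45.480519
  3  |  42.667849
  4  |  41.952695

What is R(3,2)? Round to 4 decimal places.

41.7148

Richardson extrapolation on the trapezoidal column (denominator 4−1=3):
R(2,1) = (4·45.480519 − 56.035418) / 3 = 41.962219
R(3,1) = 42.667849 + (42.667849 − 45.480519)/3 = 41.730292
R(3,2) = 41.730292 + (41.730292 − 41.962219)/15 = 41.714830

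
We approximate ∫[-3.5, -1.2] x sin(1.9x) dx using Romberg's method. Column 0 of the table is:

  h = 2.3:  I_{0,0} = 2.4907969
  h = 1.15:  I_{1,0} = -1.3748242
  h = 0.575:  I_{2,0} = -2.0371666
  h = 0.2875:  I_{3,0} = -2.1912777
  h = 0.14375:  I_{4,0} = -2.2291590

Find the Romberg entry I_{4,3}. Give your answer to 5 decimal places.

Richardson extrapolation on the trapezoidal column (denominator 4−1=3):
I_{2,1} = (4·(-2.0371666) − (-1.3748242)) / 3 = -2.2579474
I_{3,1} = -2.1912777 + (-2.1912777 − (-2.0371666))/3 = -2.2426481
I_{4,1} = (4·(-2.2291590) − (-2.1912777)) / 3 = -2.2417861
I_{3,2} = -2.2426481 + (-2.2426481 − (-2.2579474))/15 = -2.2416281
I_{4,2} = (16·(-2.2417861) − (-2.2426481)) / 15 = -2.2417286
I_{4,3} = -2.2417286 + (-2.2417286 − (-2.2416281))/63 = -2.2417302

-2.24173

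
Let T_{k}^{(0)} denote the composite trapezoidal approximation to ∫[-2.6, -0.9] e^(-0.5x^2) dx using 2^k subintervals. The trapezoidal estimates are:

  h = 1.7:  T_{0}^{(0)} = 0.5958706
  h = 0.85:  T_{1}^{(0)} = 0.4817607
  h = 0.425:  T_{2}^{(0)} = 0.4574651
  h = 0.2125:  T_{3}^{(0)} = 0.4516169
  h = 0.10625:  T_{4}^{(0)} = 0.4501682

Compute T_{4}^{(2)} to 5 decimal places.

T_{3}^{(1)} = (4·0.4516169 − 0.4574651) / 3 = 0.4496675
T_{4}^{(1)} = (4·0.4501682 − 0.4516169) / 3 = 0.4496853
T_{4}^{(2)} = 0.4496853 + (0.4496853 − 0.4496675)/15 = 0.4496865

0.44969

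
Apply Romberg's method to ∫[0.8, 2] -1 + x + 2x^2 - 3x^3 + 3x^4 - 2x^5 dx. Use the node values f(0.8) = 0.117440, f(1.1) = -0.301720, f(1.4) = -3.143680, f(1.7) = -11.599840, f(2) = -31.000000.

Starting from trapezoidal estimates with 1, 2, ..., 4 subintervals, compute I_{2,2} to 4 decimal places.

I_{0,0} (trapezoid, 1 panel, h=1.2000): -18.529536
I_{1,0} (trapezoid, 2 panels, h=0.6000): -11.150976
I_{2,0} (trapezoid, 4 panels, h=0.3000): -9.145956
I_{1,1} = -11.150976 + (-11.150976 − (-18.529536))/3 = -8.691456
I_{2,1} = -9.145956 + (-9.145956 − (-11.150976))/3 = -8.477616
I_{2,2} = -8.477616 + (-8.477616 − (-8.691456))/15 = -8.463360

-8.4634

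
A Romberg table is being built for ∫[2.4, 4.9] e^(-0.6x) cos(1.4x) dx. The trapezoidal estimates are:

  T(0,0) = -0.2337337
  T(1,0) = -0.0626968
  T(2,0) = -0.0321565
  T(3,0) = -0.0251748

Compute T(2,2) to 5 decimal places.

-0.02306

T(1,1) = -0.0626968 + (-0.0626968 − (-0.2337337))/3 = -0.0056845
T(2,1) = (4·(-0.0321565) − (-0.0626968)) / 3 = -0.0219764
T(2,2) = (16·(-0.0219764) − (-0.0056845)) / 15 = -0.0230625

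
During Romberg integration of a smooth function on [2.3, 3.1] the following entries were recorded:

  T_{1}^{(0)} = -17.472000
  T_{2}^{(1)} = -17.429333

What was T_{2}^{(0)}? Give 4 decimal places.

From T_{2}^{(1)} = (4·T_{2}^{(0)} − T_{1}^{(0)})/3, solve for T_{2}^{(0)}:
4·T_{2}^{(0)} = 3·(-17.429333) + (-17.472000) = -69.759999
T_{2}^{(0)} = -17.440000

-17.4400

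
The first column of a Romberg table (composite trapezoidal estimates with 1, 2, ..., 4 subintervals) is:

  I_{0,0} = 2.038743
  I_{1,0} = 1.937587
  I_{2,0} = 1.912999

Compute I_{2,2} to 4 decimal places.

1.9049

Richardson extrapolation on the trapezoidal column (denominator 4−1=3):
I_{1,1} = 1.937587 + (1.937587 − 2.038743)/3 = 1.903868
I_{2,1} = 1.912999 + (1.912999 − 1.937587)/3 = 1.904803
I_{2,2} = (16·1.904803 − 1.903868) / 15 = 1.904865
(Column j=1 coincides with Simpson's rule on the same nodes.)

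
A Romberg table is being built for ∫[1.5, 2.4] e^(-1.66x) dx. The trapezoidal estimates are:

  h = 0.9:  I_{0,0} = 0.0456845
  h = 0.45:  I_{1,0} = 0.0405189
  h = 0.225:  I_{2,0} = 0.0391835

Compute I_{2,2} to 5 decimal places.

0.03873

Richardson extrapolation on the trapezoidal column (denominator 4−1=3):
I_{1,1} = 0.0405189 + (0.0405189 − 0.0456845)/3 = 0.0387970
I_{2,1} = (4·0.0391835 − 0.0405189) / 3 = 0.0387384
I_{2,2} = (16·0.0387384 − 0.0387970) / 15 = 0.0387345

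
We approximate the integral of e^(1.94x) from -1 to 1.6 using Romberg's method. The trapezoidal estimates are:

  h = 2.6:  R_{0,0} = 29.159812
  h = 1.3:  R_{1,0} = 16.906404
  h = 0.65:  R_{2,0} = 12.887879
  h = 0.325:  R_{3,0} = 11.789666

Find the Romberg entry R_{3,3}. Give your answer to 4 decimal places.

11.4145

R_{1,1} = (4·16.906404 − 29.159812) / 3 = 12.821935
R_{2,1} = (4·12.887879 − 16.906404) / 3 = 11.548371
R_{3,1} = (4·11.789666 − 12.887879) / 3 = 11.423595
R_{2,2} = (16·11.548371 − 12.821935) / 15 = 11.463467
R_{3,2} = (16·11.423595 − 11.548371) / 15 = 11.415277
R_{3,3} = (64·11.415277 − 11.463467) / 63 = 11.414512
(Column j=1 coincides with Simpson's rule on the same nodes.)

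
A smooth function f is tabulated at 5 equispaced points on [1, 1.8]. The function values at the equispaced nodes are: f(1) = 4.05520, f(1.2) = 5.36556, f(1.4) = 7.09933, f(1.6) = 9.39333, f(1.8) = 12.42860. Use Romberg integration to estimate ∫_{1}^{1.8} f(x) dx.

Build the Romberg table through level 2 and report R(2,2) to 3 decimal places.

5.981

R(0,0) (trapezoid, 1 panel, h=0.8000): 6.59352
R(1,0) (trapezoid, 2 panels, h=0.4000): 6.13649
R(2,0) (trapezoid, 4 panels, h=0.2000): 6.02002
R(1,1) = 6.13649 + (6.13649 − 6.59352)/3 = 5.98415
R(2,1) = 6.02002 + (6.02002 − 6.13649)/3 = 5.98120
R(2,2) = 5.98120 + (5.98120 − 5.98415)/15 = 5.98100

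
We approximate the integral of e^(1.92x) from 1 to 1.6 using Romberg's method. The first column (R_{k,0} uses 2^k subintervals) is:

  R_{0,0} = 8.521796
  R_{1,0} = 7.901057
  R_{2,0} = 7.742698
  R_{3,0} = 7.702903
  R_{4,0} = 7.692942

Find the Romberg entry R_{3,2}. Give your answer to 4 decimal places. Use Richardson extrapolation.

Richardson extrapolation on the trapezoidal column (denominator 4−1=3):
R_{2,1} = (4·7.742698 − 7.901057) / 3 = 7.689912
R_{3,1} = (4·7.702903 − 7.742698) / 3 = 7.689638
R_{3,2} = 7.689638 + (7.689638 − 7.689912)/15 = 7.689620

7.6896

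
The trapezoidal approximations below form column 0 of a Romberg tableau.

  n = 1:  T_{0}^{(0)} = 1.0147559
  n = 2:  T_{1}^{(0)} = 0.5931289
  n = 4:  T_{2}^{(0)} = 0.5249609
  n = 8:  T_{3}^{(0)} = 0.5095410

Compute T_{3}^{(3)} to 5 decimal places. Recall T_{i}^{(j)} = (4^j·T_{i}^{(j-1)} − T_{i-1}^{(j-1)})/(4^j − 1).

0.50453

T_{1}^{(1)} = (4·0.5931289 − 1.0147559) / 3 = 0.4525866
T_{2}^{(1)} = (4·0.5249609 − 0.5931289) / 3 = 0.5022382
T_{3}^{(1)} = 0.5095410 + (0.5095410 − 0.5249609)/3 = 0.5044010
T_{2}^{(2)} = (16·0.5022382 − 0.4525866) / 15 = 0.5055483
T_{3}^{(2)} = (16·0.5044010 − 0.5022382) / 15 = 0.5045452
T_{3}^{(3)} = 0.5045452 + (0.5045452 − 0.5055483)/63 = 0.5045293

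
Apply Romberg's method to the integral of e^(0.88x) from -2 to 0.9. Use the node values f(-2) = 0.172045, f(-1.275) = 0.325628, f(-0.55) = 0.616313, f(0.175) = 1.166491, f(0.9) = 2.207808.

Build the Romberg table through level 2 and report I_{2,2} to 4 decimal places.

I_{0,0} (trapezoid, 1 panel, h=2.9000): 3.450787
I_{1,0} (trapezoid, 2 panels, h=1.4500): 2.619047
I_{2,0} (trapezoid, 4 panels, h=0.7250): 2.391310
I_{1,1} = 2.619047 + (2.619047 − 3.450787)/3 = 2.341800
I_{2,1} = 2.391310 + (2.391310 − 2.619047)/3 = 2.315398
I_{2,2} = 2.315398 + (2.315398 − 2.341800)/15 = 2.313638

2.3136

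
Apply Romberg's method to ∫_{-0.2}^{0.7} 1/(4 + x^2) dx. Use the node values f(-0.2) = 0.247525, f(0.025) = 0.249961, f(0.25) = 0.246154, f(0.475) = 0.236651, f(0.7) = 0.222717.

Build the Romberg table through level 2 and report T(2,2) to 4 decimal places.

0.2182

T(0,0) (trapezoid, 1 panel, h=0.9000): 0.211609
T(1,0) (trapezoid, 2 panels, h=0.4500): 0.216574
T(2,0) (trapezoid, 4 panels, h=0.2250): 0.217775
T(1,1) = 0.216574 + (0.216574 − 0.211609)/3 = 0.218229
T(2,1) = 0.217775 + (0.217775 − 0.216574)/3 = 0.218175
T(2,2) = 0.218175 + (0.218175 − 0.218229)/15 = 0.218171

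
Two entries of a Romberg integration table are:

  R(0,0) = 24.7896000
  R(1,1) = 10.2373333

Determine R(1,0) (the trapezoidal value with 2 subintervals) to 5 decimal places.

From R(1,1) = (4·R(1,0) − R(0,0))/3, solve for R(1,0):
4·R(1,0) = 3·10.2373333 + 24.7896000 = 55.5015999
R(1,0) = 13.8754000

13.87540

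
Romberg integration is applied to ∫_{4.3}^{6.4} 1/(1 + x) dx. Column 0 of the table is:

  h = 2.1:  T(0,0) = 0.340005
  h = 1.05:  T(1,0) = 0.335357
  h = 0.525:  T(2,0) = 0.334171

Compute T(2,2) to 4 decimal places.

0.3338

Richardson extrapolation on the trapezoidal column (denominator 4−1=3):
T(1,1) = 0.335357 + (0.335357 − 0.340005)/3 = 0.333808
T(2,1) = (4·0.334171 − 0.335357) / 3 = 0.333776
T(2,2) = (16·0.333776 − 0.333808) / 15 = 0.333774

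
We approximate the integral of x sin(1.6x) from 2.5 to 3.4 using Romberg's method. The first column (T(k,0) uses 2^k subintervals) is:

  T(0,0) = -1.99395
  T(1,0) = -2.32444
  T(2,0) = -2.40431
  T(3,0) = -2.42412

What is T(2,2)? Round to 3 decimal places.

Richardson extrapolation on the trapezoidal column (denominator 4−1=3):
T(1,1) = (4·(-2.32444) − (-1.99395)) / 3 = -2.43460
T(2,1) = -2.40431 + (-2.40431 − (-2.32444))/3 = -2.43093
T(2,2) = -2.43093 + (-2.43093 − (-2.43460))/15 = -2.43069

-2.431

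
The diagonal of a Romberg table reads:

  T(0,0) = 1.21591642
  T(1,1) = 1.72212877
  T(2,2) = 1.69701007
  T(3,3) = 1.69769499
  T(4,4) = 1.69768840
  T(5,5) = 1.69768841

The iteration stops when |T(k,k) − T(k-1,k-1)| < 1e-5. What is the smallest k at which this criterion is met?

|T(1,1) − T(0,0)| = 0.50621235 ≥ 1e-5
|T(2,2) − T(1,1)| = 0.02511870 ≥ 1e-5
|T(3,3) − T(2,2)| = 0.00068492 ≥ 1e-5
|T(4,4) − T(3,3)| = 0.00000659 < 1e-5

k = 4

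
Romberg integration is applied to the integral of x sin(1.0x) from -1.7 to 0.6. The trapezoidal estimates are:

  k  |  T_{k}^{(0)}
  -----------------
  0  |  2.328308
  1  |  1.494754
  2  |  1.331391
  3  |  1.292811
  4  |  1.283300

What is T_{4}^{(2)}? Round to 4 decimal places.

Richardson extrapolation on the trapezoidal column (denominator 4−1=3):
T_{3}^{(1)} = (4·1.292811 − 1.331391) / 3 = 1.279951
T_{4}^{(1)} = (4·1.283300 − 1.292811) / 3 = 1.280130
T_{4}^{(2)} = (16·1.280130 − 1.279951) / 15 = 1.280142
(Column j=1 coincides with Simpson's rule on the same nodes.)

1.2801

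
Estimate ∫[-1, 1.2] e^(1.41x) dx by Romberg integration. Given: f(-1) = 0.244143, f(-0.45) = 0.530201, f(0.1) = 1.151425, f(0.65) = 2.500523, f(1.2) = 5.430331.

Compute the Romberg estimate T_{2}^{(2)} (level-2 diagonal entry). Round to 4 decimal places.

T_{0}^{(0)} (trapezoid, 1 panel, h=2.2000): 6.241921
T_{1}^{(0)} (trapezoid, 2 panels, h=1.1000): 4.387528
T_{2}^{(0)} (trapezoid, 4 panels, h=0.5500): 3.860662
T_{1}^{(1)} = 4.387528 + (4.387528 − 6.241921)/3 = 3.769397
T_{2}^{(1)} = 3.860662 + (3.860662 − 4.387528)/3 = 3.685040
T_{2}^{(2)} = 3.685040 + (3.685040 − 3.769397)/15 = 3.679416

3.6794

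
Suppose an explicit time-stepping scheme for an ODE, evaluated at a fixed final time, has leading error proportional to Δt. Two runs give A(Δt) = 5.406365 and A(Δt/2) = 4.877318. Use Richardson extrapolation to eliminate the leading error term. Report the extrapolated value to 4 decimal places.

4.3483

Extrapolated value = (2·A(Δt/2) − A(Δt)) / (2 − 1)
= (2·4.877318 − 5.406365) / 1
= 4.348271 / 1 = 4.348271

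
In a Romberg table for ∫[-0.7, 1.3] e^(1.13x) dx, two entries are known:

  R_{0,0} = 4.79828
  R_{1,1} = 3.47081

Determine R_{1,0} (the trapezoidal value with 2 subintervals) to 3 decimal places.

3.803

From R_{1,1} = (4·R_{1,0} − R_{0,0})/3, solve for R_{1,0}:
4·R_{1,0} = 3·3.47081 + 4.79828 = 15.21071
R_{1,0} = 3.80268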